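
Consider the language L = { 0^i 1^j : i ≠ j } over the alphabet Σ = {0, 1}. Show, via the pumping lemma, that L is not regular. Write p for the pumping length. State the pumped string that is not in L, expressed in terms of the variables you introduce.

Assume L is regular; let p be its pumping constant.
Choose w = 0^p 1^{p+p!}. Since p ≠ p+p!, w ∈ L; and |w| ≥ p.
Write w = xyz as guaranteed by the lemma, with |xy| ≤ p and |y| > 0.
Because |xy| ≤ p and w begins with p copies of 0, we have y = 0^k with 1 ≤ k ≤ p.
Since 1 ≤ k ≤ p, k divides p!; set t = 1 + p!/k. Then xy^t z has p + (p!/k)·k = p + p! copies of 0. Now the 0-count equals the 1-count, so i ≠ j fails. So xy^t z = 0^{p+p!} 1^{p+p!} ∉ L.
This is a contradiction; hence L is not regular.

0^{p+p!} 1^{p+p!}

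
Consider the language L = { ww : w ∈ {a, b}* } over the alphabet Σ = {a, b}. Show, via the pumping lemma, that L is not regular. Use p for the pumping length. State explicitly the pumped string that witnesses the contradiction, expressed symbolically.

a^{p+k} b^p a^p b^p

Toward a contradiction, assume L is regular with pumping length p.
Take w = a^p b^p a^p b^p = uu where u = a^pb^p; then w ∈ L and |w| = 4p ≥ p.
The pumping lemma gives a decomposition w = xyz where |xy| ≤ p and y is nonempty.
The first p characters of w are a's, so xy (and hence y) consists only of a's. Write y = a^k, 1 ≤ k ≤ p.
Pump with i = 2: xy^2z = a^{p+k} b^p a^p b^p, of length 4p+k. Suppose this equals vv. The string starts with a and ends with b, so v does too; thus the boundary between the two copies of v is a b→a transition. There is exactly one such transition, at position 2p+k, so |v| = 2p+k and |vv| = 4p+2k ≠ 4p+k since k ≥ 1. So xy^2z ∉ L.
This is a contradiction; hence L is not regular.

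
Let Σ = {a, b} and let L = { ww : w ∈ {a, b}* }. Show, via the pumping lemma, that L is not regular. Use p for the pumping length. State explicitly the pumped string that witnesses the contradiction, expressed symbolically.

Assume L is regular; let p be its pumping constant.
Take w = a^p b^p a^p b^p = uu where u = a^pb^p; then w ∈ L and |w| = 4p ≥ p.
Write w = xyz as guaranteed by the lemma, with |xy| ≤ p and y is nonempty.
The first p characters of w are a's, so xy (and hence y) consists only of a's. Write y = a^k, 1 ≤ k ≤ p.
Pump with i = 2: xy^2z = a^{p+k} b^p a^p b^p, of length 4p+k. Suppose this equals vv. The string starts with a and ends with b, so v does too; thus the boundary between the two copies of v is a b→a transition. There is exactly one such transition, at position 2p+k, so |v| = 2p+k and |vv| = 4p+2k ≠ 4p+k since k ≥ 1. So xy^2z ∉ L.
This contradicts the pumping lemma, so L is not regular.

a^{p+k} b^p a^p b^p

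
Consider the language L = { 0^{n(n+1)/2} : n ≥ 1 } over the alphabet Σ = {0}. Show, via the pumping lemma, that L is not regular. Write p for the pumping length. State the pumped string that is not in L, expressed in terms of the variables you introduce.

Assume L is regular; let p be its pumping constant.
Take w = 0^{p(p+1)/2} ∈ L with |w| = p(p+1)/2 ≥ p.
The pumping lemma gives a decomposition w = xyz where |xy| ≤ p and y is nonempty.
Then y = 0^k for some k with 1 ≤ k ≤ p.
Pump with i = 2: xy^2z = 0^{p(p+1)/2+k}. Since 1 ≤ k ≤ p, p(p+1)/2 < p(p+1)/2+k ≤ p(p+1)/2+p < (p+1)(p+2)/2, so p(p+1)/2+k is strictly between consecutive triangular numbers. So xy^2z ∉ L.
Contradiction. Therefore L is not regular.

0^{p(p+1)/2+k}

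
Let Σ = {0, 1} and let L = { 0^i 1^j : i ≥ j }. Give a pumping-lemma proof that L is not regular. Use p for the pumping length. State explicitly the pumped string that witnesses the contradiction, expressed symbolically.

0^{p-k} 1^p

Assume L is regular; let p be its pumping constant.
Choose w = 0^p 1^p ∈ L, with |w| = 2p ≥ p.
The pumping lemma gives a decomposition w = xyz where |xy| ≤ p and |y| > 0.
Because |xy| ≤ p and w begins with p copies of 0, we have y = 0^k with 1 ≤ k ≤ p.
Consider xy^0z = xz = 0^{p-k} 1^p. Since k ≥ 1, the 0-count p-k is less than p, so i ≥ j fails; thus xz ∉ L.
Contradiction. Therefore L is not regular.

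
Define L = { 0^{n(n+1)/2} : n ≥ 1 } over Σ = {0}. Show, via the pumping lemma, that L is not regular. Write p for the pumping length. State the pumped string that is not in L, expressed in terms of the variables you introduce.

Suppose for contradiction that L is regular, and let p be the pumping length.
Take w = 0^{p(p+1)/2} ∈ L with |w| = p(p+1)/2 ≥ p.
By the pumping lemma, w = xyz with |xy| ≤ p and |y| > 0.
Then y = 0^k for some k with 1 ≤ k ≤ p.
Pump with i = 2: xy^2z = 0^{p(p+1)/2+k}. Since 1 ≤ k ≤ p, p(p+1)/2 < p(p+1)/2+k ≤ p(p+1)/2+p < (p+1)(p+2)/2, so p(p+1)/2+k is strictly between consecutive triangular numbers. So xy^2z ∉ L.
Contradiction. Therefore L is not regular.

0^{p(p+1)/2+k}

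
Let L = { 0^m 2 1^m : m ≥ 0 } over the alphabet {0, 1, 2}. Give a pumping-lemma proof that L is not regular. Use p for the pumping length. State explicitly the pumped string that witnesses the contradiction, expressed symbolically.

0^{p+k} 2 1^p

Assume L is regular; let p be its pumping constant.
Take w = 0^p 2 1^p ∈ L with |w| = 2p+1 ≥ p.
By the pumping lemma, w = xyz with |xy| ≤ p and |y| ≥ 1.
Since the first p symbols of w are all 0's and |xy| ≤ p, y lies entirely in the leading 0-block: y = 0^k for some k with 1 ≤ k ≤ p.
Pump with i = 2: xy^2z = 0^{p+k} 2 1^p, which would require p+k = p. But k ≥ 1, so xy^2z ∉ L.
Contradiction. Therefore L is not regular.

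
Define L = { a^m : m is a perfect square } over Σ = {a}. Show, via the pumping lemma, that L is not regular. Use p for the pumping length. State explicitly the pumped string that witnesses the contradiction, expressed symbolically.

Suppose for contradiction that L is regular, and let p be the pumping length.
Take w = a^{p²} ∈ L with |w| = p² ≥ p.
By the pumping lemma, w = xyz with |xy| ≤ p and y is nonempty.
Then y = a^k for some k with 1 ≤ k ≤ p.
Pump with i = 2: xy^2z = a^{p²+k}. Since 1 ≤ k ≤ p, p² < p²+k ≤ p²+p < (p+1)², so p²+k lies strictly between consecutive squares and is not a perfect square. So xy^2z ∉ L.
This contradicts the pumping lemma, so L is not regular.

a^{p²+k}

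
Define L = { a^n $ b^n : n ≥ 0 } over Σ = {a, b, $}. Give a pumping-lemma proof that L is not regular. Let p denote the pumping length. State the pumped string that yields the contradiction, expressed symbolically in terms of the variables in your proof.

Assume L is regular. Let p be the pumping length given by the pumping lemma.
Take w = a^p $ b^p ∈ L with |w| = 2p+1 ≥ p.
By the pumping lemma, w = xyz with |xy| ≤ p and |y| > 0.
Because |xy| ≤ p and w begins with p copies of a, we have y = a^k with 1 ≤ k ≤ p.
Pump with i = 2: xy^2z = a^{p+k} $ b^p, which would require p+k = p. But k ≥ 1, so xy^2z ∉ L.
This is a contradiction; hence L is not regular.

a^{p+k} $ b^p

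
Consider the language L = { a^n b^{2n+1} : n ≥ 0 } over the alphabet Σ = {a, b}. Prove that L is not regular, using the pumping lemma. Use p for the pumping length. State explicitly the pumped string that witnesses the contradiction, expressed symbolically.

Assume L is regular; let p be its pumping constant.
Let w = a^p b^{2p+1} ∈ L; note |w| = 3p+1 ≥ p.
The pumping lemma gives a decomposition w = xyz where |xy| ≤ p and |y| ≥ 1.
The first p characters of w are a's, so xy (and hence y) consists only of a's. Write y = a^k, 1 ≤ k ≤ p.
Pump with i = 2: xy^2z = a^{p+k} b^{2p+1}. For this to lie in L we would need 2p+1 = 2(p+k)+1, which forces k = 0. But k ≥ 1, so xy^2z ∉ L.
This contradicts the pumping lemma, so L is not regular.

a^{p+k} b^{2p+1}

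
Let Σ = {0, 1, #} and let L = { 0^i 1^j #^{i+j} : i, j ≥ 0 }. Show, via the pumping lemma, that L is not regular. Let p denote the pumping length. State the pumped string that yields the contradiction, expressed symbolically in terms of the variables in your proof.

Assume L is regular. Let p be the pumping length given by the pumping lemma.
Take w = 0^p 1^p #^{2p} ∈ L (with i=j=p, i+j=2p), |w| = 4p ≥ p.
The pumping lemma gives a decomposition w = xyz where |xy| ≤ p and |y| > 0.
Since the first p symbols of w are all 0's and |xy| ≤ p, y lies entirely in the leading 0-block: y = 0^k for some k with 1 ≤ k ≤ p.
Consider xy^2z = 0^{p+k} 1^p #^{2p}. Now the 0- and 1-counts sum to 2p+k, but the #-count is 2p ≠ 2p+k. So xy^2z ∉ L.
This is a contradiction; hence L is not regular.

0^{p+k} 1^p #^{2p}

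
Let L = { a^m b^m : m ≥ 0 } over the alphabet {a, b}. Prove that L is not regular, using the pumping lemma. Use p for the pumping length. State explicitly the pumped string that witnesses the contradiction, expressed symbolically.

Suppose for contradiction that L is regular, and let p be the pumping length.
Choose w = a^p b^p, which is in L with |w| = 2p ≥ p.
The pumping lemma gives a decomposition w = xyz where |xy| ≤ p and y is nonempty.
The first p characters of w are a's, so xy (and hence y) consists only of a's. Write y = a^k, 1 ≤ k ≤ p.
Pump with i = 2: xy^2z = a^{p+k} b^p. For this to lie in L we would need p = p+k, which forces k = 0. But k ≥ 1, so xy^2z ∉ L.
Contradiction. Therefore L is not regular.

a^{p+k} b^p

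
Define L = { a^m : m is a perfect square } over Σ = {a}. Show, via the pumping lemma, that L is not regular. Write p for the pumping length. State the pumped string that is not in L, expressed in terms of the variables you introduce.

Suppose for contradiction that L is regular, and let p be the pumping length.
Take w = a^{p²} ∈ L with |w| = p² ≥ p.
The pumping lemma gives a decomposition w = xyz where |xy| ≤ p and y is nonempty.
Then y = a^k for some k with 1 ≤ k ≤ p.
Pump with i = 2: xy^2z = a^{p²+k}. Since 1 ≤ k ≤ p, p² < p²+k ≤ p²+p < (p+1)², so p²+k lies strictly between consecutive squares and is not a perfect square. So xy^2z ∉ L.
Contradiction. Therefore L is not regular.

a^{p²+k}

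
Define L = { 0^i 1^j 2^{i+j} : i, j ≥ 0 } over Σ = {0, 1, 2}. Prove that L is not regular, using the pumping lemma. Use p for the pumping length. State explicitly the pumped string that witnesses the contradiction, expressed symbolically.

0^{p+k} 1^p 2^{2p}

Suppose for contradiction that L is regular, and let p be the pumping length.
Take w = 0^p 1^p 2^{2p} ∈ L (with i=j=p, i+j=2p), |w| = 4p ≥ p.
By the pumping lemma, w = xyz with |xy| ≤ p and y is nonempty.
Because |xy| ≤ p and w begins with p copies of 0, we have y = 0^k with 1 ≤ k ≤ p.
Consider xy^2z = 0^{p+k} 1^p 2^{2p}. Now the 0- and 1-counts sum to 2p+k, but the 2-count is 2p ≠ 2p+k. So xy^2z ∉ L.
Contradiction. Therefore L is not regular.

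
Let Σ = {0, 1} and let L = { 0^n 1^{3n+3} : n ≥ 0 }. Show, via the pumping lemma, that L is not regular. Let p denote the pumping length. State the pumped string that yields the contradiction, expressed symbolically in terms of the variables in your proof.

Suppose for contradiction that L is regular, and let p be the pumping length.
Choose w = 0^p 1^{3p+3}, which is in L with |w| = 4p+3 ≥ p.
Write w = xyz as guaranteed by the lemma, with |xy| ≤ p and |y| ≥ 1.
Since the first p symbols of w are all 0's and |xy| ≤ p, y lies entirely in the leading 0-block: y = 0^k for some k with 1 ≤ k ≤ p.
Pump with i = 2: xy^2z = 0^{p+k} 1^{3p+3}. For this to lie in L we would need 3p+3 = 3(p+k)+3, which forces k = 0. But k ≥ 1, so xy^2z ∉ L.
Contradiction. Therefore L is not regular.

0^{p+k} 1^{3p+3}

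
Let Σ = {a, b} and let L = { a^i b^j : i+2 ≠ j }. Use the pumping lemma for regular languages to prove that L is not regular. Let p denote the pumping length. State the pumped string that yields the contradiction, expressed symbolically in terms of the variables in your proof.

Suppose for contradiction that L is regular, and let p be the pumping length.
Choose w = a^p b^{p+p!+2}. Since p ≠ (p+p!+2)-2 = p+p!, w ∈ L; and |w| ≥ p.
The pumping lemma gives a decomposition w = xyz where |xy| ≤ p and |y| > 0.
Since the first p symbols of w are all a's and |xy| ≤ p, y lies entirely in the leading a-block: y = a^k for some k with 1 ≤ k ≤ p.
Since 1 ≤ k ≤ p, k divides p!; set t = 1 + p!/k. Then xy^t z has p + (p!/k)·k = p + p! copies of a. Now the a-count is p+p! and (b-count)-2 = (p+p!+2)-2 = p+p!, so i+2 ≠ j fails. So xy^t z = a^{p+p!} b^{p+p!+2} ∉ L.
This contradicts the pumping lemma, so L is not regular.

a^{p+p!} b^{p+p!+2}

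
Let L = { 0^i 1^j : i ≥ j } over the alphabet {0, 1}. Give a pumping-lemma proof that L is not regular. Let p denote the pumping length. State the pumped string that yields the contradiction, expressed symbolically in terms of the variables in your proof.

0^{p-k} 1^p

Assume L is regular. Let p be the pumping length given by the pumping lemma.
Choose w = 0^p 1^p ∈ L, with |w| = 2p ≥ p.
By the pumping lemma, w = xyz with |xy| ≤ p and |y| > 0.
Since the first p symbols of w are all 0's and |xy| ≤ p, y lies entirely in the leading 0-block: y = 0^k for some k with 1 ≤ k ≤ p.
Consider xy^0z = xz = 0^{p-k} 1^p. Since k ≥ 1, the 0-count p-k is less than p, so i ≥ j fails; thus xz ∉ L.
This is a contradiction; hence L is not regular.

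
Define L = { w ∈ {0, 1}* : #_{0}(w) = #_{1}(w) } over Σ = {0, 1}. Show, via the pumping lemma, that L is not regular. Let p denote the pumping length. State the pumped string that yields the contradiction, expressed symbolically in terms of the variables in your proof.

Toward a contradiction, assume L is regular with pumping length p.
Choose w = 0^p 1^p ∈ L with |w| = 2p ≥ p.
By the pumping lemma, w = xyz with |xy| ≤ p and |y| > 0.
Since the first p symbols of w are all 0's and |xy| ≤ p, y lies entirely in the leading 0-block: y = 0^k for some k with 1 ≤ k ≤ p.
Pump with i = 2: xy^2z = 0^{p+k} 1^p has p+k occurrences of 0 but only p of 1. Since k ≥ 1 the counts differ, so xy^2z ∉ L.
Contradiction. Therefore L is not regular.

0^{p+k} 1^p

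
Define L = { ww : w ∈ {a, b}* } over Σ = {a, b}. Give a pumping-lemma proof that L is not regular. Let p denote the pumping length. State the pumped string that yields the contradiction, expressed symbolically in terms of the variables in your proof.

Assume L is regular; let p be its pumping constant.
Take w = a^p b^p a^p b^p = uu where u = a^pb^p; then w ∈ L and |w| = 4p ≥ p.
Write w = xyz as guaranteed by the lemma, with |xy| ≤ p and |y| > 0.
Because |xy| ≤ p and w begins with p copies of a, we have y = a^k with 1 ≤ k ≤ p.
Pump with i = 2: xy^2z = a^{p+k} b^p a^p b^p, of length 4p+k. Suppose this equals vv. The string starts with a and ends with b, so v does too; thus the boundary between the two copies of v is a b→a transition. There is exactly one such transition, at position 2p+k, so |v| = 2p+k and |vv| = 4p+2k ≠ 4p+k since k ≥ 1. So xy^2z ∉ L.
This contradicts the pumping lemma, so L is not regular.

a^{p+k} b^p a^p b^p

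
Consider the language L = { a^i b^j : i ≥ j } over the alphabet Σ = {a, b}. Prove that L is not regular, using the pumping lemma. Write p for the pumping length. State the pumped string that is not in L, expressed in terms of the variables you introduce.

a^{p-k} b^p

Assume L is regular. Let p be the pumping length given by the pumping lemma.
Choose w = a^p b^p ∈ L, with |w| = 2p ≥ p.
The pumping lemma gives a decomposition w = xyz where |xy| ≤ p and y is nonempty.
Because |xy| ≤ p and w begins with p copies of a, we have y = a^k with 1 ≤ k ≤ p.
Consider xy^0z = xz = a^{p-k} b^p. Since k ≥ 1, the a-count p-k is less than p, so i ≥ j fails; thus xz ∉ L.
This contradicts the pumping lemma, so L is not regular.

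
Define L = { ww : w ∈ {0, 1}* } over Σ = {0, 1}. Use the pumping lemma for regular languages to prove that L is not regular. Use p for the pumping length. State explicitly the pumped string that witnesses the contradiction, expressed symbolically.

Assume L is regular. Let p be the pumping length given by the pumping lemma.
Take w = 0^p 1^p 0^p 1^p = uu where u = 0^p1^p; then w ∈ L and |w| = 4p ≥ p.
By the pumping lemma, w = xyz with |xy| ≤ p and y is nonempty.
Because |xy| ≤ p and w begins with p copies of 0, we have y = 0^k with 1 ≤ k ≤ p.
Pump with i = 2: xy^2z = 0^{p+k} 1^p 0^p 1^p, of length 4p+k. Suppose this equals vv. The string starts with 0 and ends with 1, so v does too; thus the boundary between the two copies of v is a 1→0 transition. There is exactly one such transition, at position 2p+k, so |v| = 2p+k and |vv| = 4p+2k ≠ 4p+k since k ≥ 1. So xy^2z ∉ L.
This contradicts the pumping lemma, so L is not regular.

0^{p+k} 1^p 0^p 1^p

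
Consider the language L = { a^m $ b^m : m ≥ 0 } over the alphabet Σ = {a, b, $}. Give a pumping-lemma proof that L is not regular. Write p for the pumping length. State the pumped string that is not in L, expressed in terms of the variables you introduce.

Assume L is regular. Let p be the pumping length given by the pumping lemma.
Take w = a^p $ b^p ∈ L with |w| = 2p+1 ≥ p.
By the pumping lemma, w = xyz with |xy| ≤ p and |y| ≥ 1.
Since the first p symbols of w are all a's and |xy| ≤ p, y lies entirely in the leading a-block: y = a^k for some k with 1 ≤ k ≤ p.
Pump with i = 2: xy^2z = a^{p+k} $ b^p, which would require p+k = p. But k ≥ 1, so xy^2z ∉ L.
Contradiction. Therefore L is not regular.

a^{p+k} $ b^p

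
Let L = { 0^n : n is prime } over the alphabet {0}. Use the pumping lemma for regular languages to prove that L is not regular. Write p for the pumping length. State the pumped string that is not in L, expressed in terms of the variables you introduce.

Assume L is regular; let p be its pumping constant.
Let q be a prime with q ≥ p+2 (infinitely many primes exist), and take w = 0^q ∈ L with |w| = q ≥ p.
The pumping lemma gives a decomposition w = xyz where |xy| ≤ p and |y| > 0.
Then y = 0^k for some k with 1 ≤ k ≤ p.
Since 1 ≤ k ≤ p, |xz| = q-k. Pump with i = q+1: |xy^{q+1}z| = (q-k)+(q+1)k = q+qk = q(1+k), which is composite (both factors ≥ 2). So xy^{q+1}z = 0^{q(1+k)} ∉ L.
This contradicts the pumping lemma, so L is not regular.

0^{q(1+k)}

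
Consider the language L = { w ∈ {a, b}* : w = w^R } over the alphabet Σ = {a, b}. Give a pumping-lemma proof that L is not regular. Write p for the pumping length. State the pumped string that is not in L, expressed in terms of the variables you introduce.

Suppose for contradiction that L is regular, and let p be the pumping length.
Take w = a^p b a^p, a palindrome of length 2p+1 ≥ p.
The pumping lemma gives a decomposition w = xyz where |xy| ≤ p and |y| ≥ 1.
Because |xy| ≤ p and w begins with p copies of a, we have y = a^k with 1 ≤ k ≤ p.
Pump with i = 2: xy^2z = a^{p+k} b a^p. Its reverse is a^p b a^{p+k}, which differs from xy^2z since k ≥ 1. So xy^2z is not a palindrome and xy^2z ∉ L.
This is a contradiction; hence L is not regular.

a^{p+k} b a^p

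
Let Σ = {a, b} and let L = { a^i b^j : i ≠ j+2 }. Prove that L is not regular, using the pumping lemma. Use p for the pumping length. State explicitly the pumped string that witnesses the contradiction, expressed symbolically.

Assume L is regular. Let p be the pumping length given by the pumping lemma.
Choose w = a^p b^{p+p!-2}. Since p ≠ (p+p!-2)+2 = p+p!, w ∈ L; and |w| ≥ p.
By the pumping lemma, w = xyz with |xy| ≤ p and |y| ≥ 1.
The first p characters of w are a's, so xy (and hence y) consists only of a's. Write y = a^k, 1 ≤ k ≤ p.
Since 1 ≤ k ≤ p, k divides p!; set t = 1 + p!/k. Then xy^t z has p + (p!/k)·k = p + p! copies of a. Now the a-count is p+p! and (b-count)+2 = (p+p!-2)+2 = p+p!, so i ≠ j+2 fails. So xy^t z = a^{p+p!} b^{p+p!-2} ∉ L.
This is a contradiction; hence L is not regular.

a^{p+p!} b^{p+p!-2}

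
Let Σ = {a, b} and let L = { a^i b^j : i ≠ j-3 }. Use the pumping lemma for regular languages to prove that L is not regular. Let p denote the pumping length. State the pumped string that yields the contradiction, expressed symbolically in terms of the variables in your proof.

a^{p+p!} b^{p+p!+3}

Suppose for contradiction that L is regular, and let p be the pumping length.
Choose w = a^p b^{p+p!+3}. Since p ≠ (p+p!+3)-3 = p+p!, w ∈ L; and |w| ≥ p.
Write w = xyz as guaranteed by the lemma, with |xy| ≤ p and y is nonempty.
Because |xy| ≤ p and w begins with p copies of a, we have y = a^k with 1 ≤ k ≤ p.
Since 1 ≤ k ≤ p, k divides p!; set t = 1 + p!/k. Then xy^t z has p + (p!/k)·k = p + p! copies of a. Now the a-count is p+p! and (b-count)-3 = (p+p!+3)-3 = p+p!, so i ≠ j-3 fails. So xy^t z = a^{p+p!} b^{p+p!+3} ∉ L.
This contradicts the pumping lemma, so L is not regular.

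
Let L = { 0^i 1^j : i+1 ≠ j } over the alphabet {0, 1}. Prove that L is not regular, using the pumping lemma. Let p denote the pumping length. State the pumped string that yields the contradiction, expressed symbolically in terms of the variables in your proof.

Assume L is regular; let p be its pumping constant.
Choose w = 0^p 1^{p+p!+1}. Since p ≠ (p+p!+1)-1 = p+p!, w ∈ L; and |w| ≥ p.
By the pumping lemma, w = xyz with |xy| ≤ p and |y| > 0.
Because |xy| ≤ p and w begins with p copies of 0, we have y = 0^k with 1 ≤ k ≤ p.
Since 1 ≤ k ≤ p, k divides p!; set t = 1 + p!/k. Then xy^t z has p + (p!/k)·k = p + p! copies of 0. Now the 0-count is p+p! and (1-count)-1 = (p+p!+1)-1 = p+p!, so i+1 ≠ j fails. So xy^t z = 0^{p+p!} 1^{p+p!+1} ∉ L.
Contradiction. Therefore L is not regular.

0^{p+p!} 1^{p+p!+1}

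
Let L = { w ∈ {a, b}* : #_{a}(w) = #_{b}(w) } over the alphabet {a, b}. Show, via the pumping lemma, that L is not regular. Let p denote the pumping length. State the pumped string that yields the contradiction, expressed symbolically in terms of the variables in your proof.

Assume L is regular. Let p be the pumping length given by the pumping lemma.
Choose w = a^p b^p ∈ L with |w| = 2p ≥ p.
By the pumping lemma, w = xyz with |xy| ≤ p and y is nonempty.
The first p characters of w are a's, so xy (and hence y) consists only of a's. Write y = a^k, 1 ≤ k ≤ p.
Pump with i = 2: xy^2z = a^{p+k} b^p has p+k occurrences of a but only p of b. Since k ≥ 1 the counts differ, so xy^2z ∉ L.
Contradiction. Therefore L is not regular.

a^{p+k} b^p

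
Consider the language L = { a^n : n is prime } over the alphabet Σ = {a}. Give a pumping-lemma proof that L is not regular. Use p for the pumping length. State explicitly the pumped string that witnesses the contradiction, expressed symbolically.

a^{q(1+k)}

Suppose for contradiction that L is regular, and let p be the pumping length.
Let q be a prime with q ≥ p+2 (infinitely many primes exist), and take w = a^q ∈ L with |w| = q ≥ p.
By the pumping lemma, w = xyz with |xy| ≤ p and |y| ≥ 1.
Then y = a^k for some k with 1 ≤ k ≤ p.
Since 1 ≤ k ≤ p, |xz| = q-k. Pump with i = q+1: |xy^{q+1}z| = (q-k)+(q+1)k = q+qk = q(1+k), which is composite (both factors ≥ 2). So xy^{q+1}z = a^{q(1+k)} ∉ L.
This contradicts the pumping lemma, so L is not regular.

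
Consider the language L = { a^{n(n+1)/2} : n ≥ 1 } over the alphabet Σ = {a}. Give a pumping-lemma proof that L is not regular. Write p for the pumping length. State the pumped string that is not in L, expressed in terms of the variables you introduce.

Assume L is regular. Let p be the pumping length given by the pumping lemma.
Take w = a^{p(p+1)/2} ∈ L with |w| = p(p+1)/2 ≥ p.
By the pumping lemma, w = xyz with |xy| ≤ p and |y| ≥ 1.
Then y = a^k for some k with 1 ≤ k ≤ p.
Pump with i = 2: xy^2z = a^{p(p+1)/2+k}. Since 1 ≤ k ≤ p, p(p+1)/2 < p(p+1)/2+k ≤ p(p+1)/2+p < (p+1)(p+2)/2, so p(p+1)/2+k is strictly between consecutive triangular numbers. So xy^2z ∉ L.
This contradicts the pumping lemma, so L is not regular.

a^{p(p+1)/2+k}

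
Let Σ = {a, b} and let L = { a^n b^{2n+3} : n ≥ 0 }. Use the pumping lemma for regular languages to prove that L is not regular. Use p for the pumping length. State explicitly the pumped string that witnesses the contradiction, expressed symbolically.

a^{p+k} b^{2p+3}

Suppose for contradiction that L is regular, and let p be the pumping length.
Let w = a^p b^{2p+3} ∈ L; note |w| = 3p+3 ≥ p.
By the pumping lemma, w = xyz with |xy| ≤ p and |y| ≥ 1.
Since the first p symbols of w are all a's and |xy| ≤ p, y lies entirely in the leading a-block: y = a^k for some k with 1 ≤ k ≤ p.
Pump with i = 2: xy^2z = a^{p+k} b^{2p+3}. For this to lie in L we would need 2p+3 = 2(p+k)+3, which forces k = 0. But k ≥ 1, so xy^2z ∉ L.
This contradicts the pumping lemma, so L is not regular.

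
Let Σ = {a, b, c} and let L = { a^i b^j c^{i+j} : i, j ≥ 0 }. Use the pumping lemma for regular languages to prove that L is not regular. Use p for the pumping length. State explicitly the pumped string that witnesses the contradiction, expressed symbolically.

Assume L is regular. Let p be the pumping length given by the pumping lemma.
Take w = a^p b^p c^{2p} ∈ L (with i=j=p, i+j=2p), |w| = 4p ≥ p.
Write w = xyz as guaranteed by the lemma, with |xy| ≤ p and |y| > 0.
Because |xy| ≤ p and w begins with p copies of a, we have y = a^k with 1 ≤ k ≤ p.
Consider xy^2z = a^{p+k} b^p c^{2p}. Now the a- and b-counts sum to 2p+k, but the c-count is 2p ≠ 2p+k. So xy^2z ∉ L.
This contradicts the pumping lemma, so L is not regular.

a^{p+k} b^p c^{2p}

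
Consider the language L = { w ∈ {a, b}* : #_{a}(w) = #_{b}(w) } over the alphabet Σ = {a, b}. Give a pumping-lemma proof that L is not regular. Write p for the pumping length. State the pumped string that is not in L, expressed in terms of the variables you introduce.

a^{p+k} b^p

Assume L is regular. Let p be the pumping length given by the pumping lemma.
Choose w = a^p b^p ∈ L with |w| = 2p ≥ p.
Write w = xyz as guaranteed by the lemma, with |xy| ≤ p and y is nonempty.
Since the first p symbols of w are all a's and |xy| ≤ p, y lies entirely in the leading a-block: y = a^k for some k with 1 ≤ k ≤ p.
Pump with i = 2: xy^2z = a^{p+k} b^p has p+k occurrences of a but only p of b. Since k ≥ 1 the counts differ, so xy^2z ∉ L.
This is a contradiction; hence L is not regular.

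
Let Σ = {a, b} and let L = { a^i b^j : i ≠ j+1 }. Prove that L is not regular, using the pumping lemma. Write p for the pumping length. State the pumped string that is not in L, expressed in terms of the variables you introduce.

a^{p+p!} b^{p+p!-1}

Assume L is regular; let p be its pumping constant.
Choose w = a^p b^{p+p!-1}. Since p ≠ (p+p!-1)+1 = p+p!, w ∈ L; and |w| ≥ p.
The pumping lemma gives a decomposition w = xyz where |xy| ≤ p and y is nonempty.
Since the first p symbols of w are all a's and |xy| ≤ p, y lies entirely in the leading a-block: y = a^k for some k with 1 ≤ k ≤ p.
Since 1 ≤ k ≤ p, k divides p!; set t = 1 + p!/k. Then xy^t z has p + (p!/k)·k = p + p! copies of a. Now the a-count is p+p! and (b-count)+1 = (p+p!-1)+1 = p+p!, so i ≠ j+1 fails. So xy^t z = a^{p+p!} b^{p+p!-1} ∉ L.
This contradicts the pumping lemma, so L is not regular.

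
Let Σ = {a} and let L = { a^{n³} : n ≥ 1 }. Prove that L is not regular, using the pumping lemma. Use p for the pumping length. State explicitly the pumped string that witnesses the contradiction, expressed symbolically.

Assume L is regular; let p be its pumping constant.
Take w = a^{p³} ∈ L with |w| = p³ ≥ p.
Write w = xyz as guaranteed by the lemma, with |xy| ≤ p and y is nonempty.
Then y = a^k for some k with 1 ≤ k ≤ p.
Pump with i = 2: xy^2z = a^{p³+k}. Since 1 ≤ k ≤ p, p³ < p³+k ≤ p³+p < p³+3p²+3p+1 = (p+1)³, so p³+k is not a perfect cube. So xy^2z ∉ L.
This is a contradiction; hence L is not regular.

a^{p³+k}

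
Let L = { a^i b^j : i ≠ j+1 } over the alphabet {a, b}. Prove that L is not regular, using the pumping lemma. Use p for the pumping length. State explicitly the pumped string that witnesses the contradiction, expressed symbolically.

a^{p+p!} b^{p+p!-1}

Assume L is regular. Let p be the pumping length given by the pumping lemma.
Choose w = a^p b^{p+p!-1}. Since p ≠ (p+p!-1)+1 = p+p!, w ∈ L; and |w| ≥ p.
The pumping lemma gives a decomposition w = xyz where |xy| ≤ p and |y| ≥ 1.
Because |xy| ≤ p and w begins with p copies of a, we have y = a^k with 1 ≤ k ≤ p.
Since 1 ≤ k ≤ p, k divides p!; set t = 1 + p!/k. Then xy^t z has p + (p!/k)·k = p + p! copies of a. Now the a-count is p+p! and (b-count)+1 = (p+p!-1)+1 = p+p!, so i ≠ j+1 fails. So xy^t z = a^{p+p!} b^{p+p!-1} ∉ L.
Contradiction. Therefore L is not regular.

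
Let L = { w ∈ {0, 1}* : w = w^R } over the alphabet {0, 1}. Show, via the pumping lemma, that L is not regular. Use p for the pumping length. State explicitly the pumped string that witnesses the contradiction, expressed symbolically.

0^{p+k} 1 0^p

Toward a contradiction, assume L is regular with pumping length p.
Take w = 0^p 1 0^p, a palindrome of length 2p+1 ≥ p.
The pumping lemma gives a decomposition w = xyz where |xy| ≤ p and |y| > 0.
The first p characters of w are 0's, so xy (and hence y) consists only of 0's. Write y = 0^k, 1 ≤ k ≤ p.
Pump with i = 2: xy^2z = 0^{p+k} 1 0^p. Its reverse is 0^p 1 0^{p+k}, which differs from xy^2z since k ≥ 1. So xy^2z is not a palindrome and xy^2z ∉ L.
Contradiction. Therefore L is not regular.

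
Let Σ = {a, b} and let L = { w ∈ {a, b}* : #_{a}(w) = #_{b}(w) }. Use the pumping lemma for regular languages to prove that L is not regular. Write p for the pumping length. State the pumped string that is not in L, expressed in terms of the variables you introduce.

a^{p+k} b^p

Assume L is regular; let p be its pumping constant.
Choose w = a^p b^p ∈ L with |w| = 2p ≥ p.
The pumping lemma gives a decomposition w = xyz where |xy| ≤ p and y is nonempty.
Since the first p symbols of w are all a's and |xy| ≤ p, y lies entirely in the leading a-block: y = a^k for some k with 1 ≤ k ≤ p.
Pump with i = 2: xy^2z = a^{p+k} b^p has p+k occurrences of a but only p of b. Since k ≥ 1 the counts differ, so xy^2z ∉ L.
Contradiction. Therefore L is not regular.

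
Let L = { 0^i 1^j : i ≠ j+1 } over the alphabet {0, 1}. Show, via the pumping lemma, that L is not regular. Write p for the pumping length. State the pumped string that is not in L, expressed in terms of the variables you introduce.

Assume L is regular. Let p be the pumping length given by the pumping lemma.
Choose w = 0^p 1^{p+p!-1}. Since p ≠ (p+p!-1)+1 = p+p!, w ∈ L; and |w| ≥ p.
Write w = xyz as guaranteed by the lemma, with |xy| ≤ p and y is nonempty.
Because |xy| ≤ p and w begins with p copies of 0, we have y = 0^k with 1 ≤ k ≤ p.
Since 1 ≤ k ≤ p, k divides p!; set t = 1 + p!/k. Then xy^t z has p + (p!/k)·k = p + p! copies of 0. Now the 0-count is p+p! and (1-count)+1 = (p+p!-1)+1 = p+p!, so i ≠ j+1 fails. So xy^t z = 0^{p+p!} 1^{p+p!-1} ∉ L.
This contradicts the pumping lemma, so L is not regular.

0^{p+p!} 1^{p+p!-1}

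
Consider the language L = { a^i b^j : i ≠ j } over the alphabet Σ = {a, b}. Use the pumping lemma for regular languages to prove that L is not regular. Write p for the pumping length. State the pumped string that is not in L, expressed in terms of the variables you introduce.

a^{p+p!} b^{p+p!}

Assume L is regular; let p be its pumping constant.
Choose w = a^p b^{p+p!}. Since p ≠ p+p!, w ∈ L; and |w| ≥ p.
By the pumping lemma, w = xyz with |xy| ≤ p and y is nonempty.
The first p characters of w are a's, so xy (and hence y) consists only of a's. Write y = a^k, 1 ≤ k ≤ p.
Since 1 ≤ k ≤ p, k divides p!; set t = 1 + p!/k. Then xy^t z has p + (p!/k)·k = p + p! copies of a. Now the a-count equals the b-count, so i ≠ j fails. So xy^t z = a^{p+p!} b^{p+p!} ∉ L.
This is a contradiction; hence L is not regular.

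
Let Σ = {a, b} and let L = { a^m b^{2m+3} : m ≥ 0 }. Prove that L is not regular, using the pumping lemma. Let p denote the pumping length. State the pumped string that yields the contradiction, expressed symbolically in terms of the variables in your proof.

a^{p+k} b^{2p+3}

Assume L is regular; let p be its pumping constant.
Take w = a^p b^{2p+3}. Then w ∈ L and |w| = 3p+3 ≥ p.
The pumping lemma gives a decomposition w = xyz where |xy| ≤ p and |y| ≥ 1.
Because |xy| ≤ p and w begins with p copies of a, we have y = a^k with 1 ≤ k ≤ p.
Pump with i = 2: xy^2z = a^{p+k} b^{2p+3}. For this to lie in L we would need 2p+3 = 2(p+k)+3, which forces k = 0. But k ≥ 1, so xy^2z ∉ L.
This is a contradiction; hence L is not regular.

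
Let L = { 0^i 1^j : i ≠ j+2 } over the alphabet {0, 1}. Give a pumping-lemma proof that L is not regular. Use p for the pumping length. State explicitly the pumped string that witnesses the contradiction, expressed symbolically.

Assume L is regular. Let p be the pumping length given by the pumping lemma.
Choose w = 0^p 1^{p+p!-2}. Since p ≠ (p+p!-2)+2 = p+p!, w ∈ L; and |w| ≥ p.
The pumping lemma gives a decomposition w = xyz where |xy| ≤ p and y is nonempty.
The first p characters of w are 0's, so xy (and hence y) consists only of 0's. Write y = 0^k, 1 ≤ k ≤ p.
Since 1 ≤ k ≤ p, k divides p!; set t = 1 + p!/k. Then xy^t z has p + (p!/k)·k = p + p! copies of 0. Now the 0-count is p+p! and (1-count)+2 = (p+p!-2)+2 = p+p!, so i ≠ j+2 fails. So xy^t z = 0^{p+p!} 1^{p+p!-2} ∉ L.
Contradiction. Therefore L is not regular.

0^{p+p!} 1^{p+p!-2}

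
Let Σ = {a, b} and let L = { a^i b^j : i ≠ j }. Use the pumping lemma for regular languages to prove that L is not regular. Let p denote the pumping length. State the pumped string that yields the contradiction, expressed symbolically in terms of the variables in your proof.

a^{p+p!} b^{p+p!}

Toward a contradiction, assume L is regular with pumping length p.
Choose w = a^p b^{p+p!}. Since p ≠ p+p!, w ∈ L; and |w| ≥ p.
The pumping lemma gives a decomposition w = xyz where |xy| ≤ p and y is nonempty.
The first p characters of w are a's, so xy (and hence y) consists only of a's. Write y = a^k, 1 ≤ k ≤ p.
Since 1 ≤ k ≤ p, k divides p!; set t = 1 + p!/k. Then xy^t z has p + (p!/k)·k = p + p! copies of a. Now the a-count equals the b-count, so i ≠ j fails. So xy^t z = a^{p+p!} b^{p+p!} ∉ L.
This contradicts the pumping lemma, so L is not regular.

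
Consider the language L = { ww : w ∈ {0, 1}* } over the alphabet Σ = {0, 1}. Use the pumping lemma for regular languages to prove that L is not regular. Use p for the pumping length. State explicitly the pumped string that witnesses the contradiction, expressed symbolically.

0^{p+k} 1^p 0^p 1^p

Suppose for contradiction that L is regular, and let p be the pumping length.
Take w = 0^p 1^p 0^p 1^p = uu where u = 0^p1^p; then w ∈ L and |w| = 4p ≥ p.
Write w = xyz as guaranteed by the lemma, with |xy| ≤ p and y is nonempty.
The first p characters of w are 0's, so xy (and hence y) consists only of 0's. Write y = 0^k, 1 ≤ k ≤ p.
Pump with i = 2: xy^2z = 0^{p+k} 1^p 0^p 1^p, of length 4p+k. Suppose this equals vv. The string starts with 0 and ends with 1, so v does too; thus the boundary between the two copies of v is a 1→0 transition. There is exactly one such transition, at position 2p+k, so |v| = 2p+k and |vv| = 4p+2k ≠ 4p+k since k ≥ 1. So xy^2z ∉ L.
Contradiction. Therefore L is not regular.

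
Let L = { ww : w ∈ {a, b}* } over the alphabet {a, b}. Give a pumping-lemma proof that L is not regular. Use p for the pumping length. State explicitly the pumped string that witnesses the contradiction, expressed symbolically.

a^{p+k} b^p a^p b^p

Suppose for contradiction that L is regular, and let p be the pumping length.
Take w = a^p b^p a^p b^p = uu where u = a^pb^p; then w ∈ L and |w| = 4p ≥ p.
Write w = xyz as guaranteed by the lemma, with |xy| ≤ p and |y| ≥ 1.
Since the first p symbols of w are all a's and |xy| ≤ p, y lies entirely in the leading a-block: y = a^k for some k with 1 ≤ k ≤ p.
Pump with i = 2: xy^2z = a^{p+k} b^p a^p b^p, of length 4p+k. Suppose this equals vv. The string starts with a and ends with b, so v does too; thus the boundary between the two copies of v is a b→a transition. There is exactly one such transition, at position 2p+k, so |v| = 2p+k and |vv| = 4p+2k ≠ 4p+k since k ≥ 1. So xy^2z ∉ L.
Contradiction. Therefore L is not regular.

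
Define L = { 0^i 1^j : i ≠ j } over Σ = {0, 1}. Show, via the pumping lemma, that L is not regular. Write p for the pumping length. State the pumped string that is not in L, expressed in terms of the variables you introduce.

0^{p+p!} 1^{p+p!}

Toward a contradiction, assume L is regular with pumping length p.
Choose w = 0^p 1^{p+p!}. Since p ≠ p+p!, w ∈ L; and |w| ≥ p.
By the pumping lemma, w = xyz with |xy| ≤ p and y is nonempty.
Because |xy| ≤ p and w begins with p copies of 0, we have y = 0^k with 1 ≤ k ≤ p.
Since 1 ≤ k ≤ p, k divides p!; set t = 1 + p!/k. Then xy^t z has p + (p!/k)·k = p + p! copies of 0. Now the 0-count equals the 1-count, so i ≠ j fails. So xy^t z = 0^{p+p!} 1^{p+p!} ∉ L.
This is a contradiction; hence L is not regular.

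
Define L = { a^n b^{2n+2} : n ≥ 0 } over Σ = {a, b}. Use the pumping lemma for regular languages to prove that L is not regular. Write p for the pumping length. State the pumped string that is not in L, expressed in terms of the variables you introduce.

Assume L is regular. Let p be the pumping length given by the pumping lemma.
Let w = a^p b^{2p+2} ∈ L; note |w| = 3p+2 ≥ p.
By the pumping lemma, w = xyz with |xy| ≤ p and |y| > 0.
Since the first p symbols of w are all a's and |xy| ≤ p, y lies entirely in the leading a-block: y = a^k for some k with 1 ≤ k ≤ p.
Pump with i = 2: xy^2z = a^{p+k} b^{2p+2}. For this to lie in L we would need 2p+2 = 2(p+k)+2, which forces k = 0. But k ≥ 1, so xy^2z ∉ L.
This is a contradiction; hence L is not regular.

a^{p+k} b^{2p+2}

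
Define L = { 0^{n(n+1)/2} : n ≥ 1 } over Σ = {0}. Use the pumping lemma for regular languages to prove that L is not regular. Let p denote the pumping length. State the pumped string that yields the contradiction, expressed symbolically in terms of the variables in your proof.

Toward a contradiction, assume L is regular with pumping length p.
Take w = 0^{p(p+1)/2} ∈ L with |w| = p(p+1)/2 ≥ p.
Write w = xyz as guaranteed by the lemma, with |xy| ≤ p and y is nonempty.
Then y = 0^k for some k with 1 ≤ k ≤ p.
Pump with i = 2: xy^2z = 0^{p(p+1)/2+k}. Since 1 ≤ k ≤ p, p(p+1)/2 < p(p+1)/2+k ≤ p(p+1)/2+p < (p+1)(p+2)/2, so p(p+1)/2+k is strictly between consecutive triangular numbers. So xy^2z ∉ L.
This contradicts the pumping lemma, so L is not regular.

0^{p(p+1)/2+k}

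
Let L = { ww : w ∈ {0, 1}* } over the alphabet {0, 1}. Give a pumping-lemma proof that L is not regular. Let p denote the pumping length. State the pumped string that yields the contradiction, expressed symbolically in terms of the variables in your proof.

0^{p+k} 1^p 0^p 1^p

Suppose for contradiction that L is regular, and let p be the pumping length.
Take w = 0^p 1^p 0^p 1^p = uu where u = 0^p1^p; then w ∈ L and |w| = 4p ≥ p.
Write w = xyz as guaranteed by the lemma, with |xy| ≤ p and |y| > 0.
Because |xy| ≤ p and w begins with p copies of 0, we have y = 0^k with 1 ≤ k ≤ p.
Pump with i = 2: xy^2z = 0^{p+k} 1^p 0^p 1^p, of length 4p+k. Suppose this equals vv. The string starts with 0 and ends with 1, so v does too; thus the boundary between the two copies of v is a 1→0 transition. There is exactly one such transition, at position 2p+k, so |v| = 2p+k and |vv| = 4p+2k ≠ 4p+k since k ≥ 1. So xy^2z ∉ L.
Contradiction. Therefore L is not regular.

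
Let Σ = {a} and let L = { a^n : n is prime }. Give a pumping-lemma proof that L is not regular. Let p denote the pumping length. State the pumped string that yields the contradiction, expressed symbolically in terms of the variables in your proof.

Assume L is regular; let p be its pumping constant.
Let q be a prime with q ≥ p+2 (infinitely many primes exist), and take w = a^q ∈ L with |w| = q ≥ p.
By the pumping lemma, w = xyz with |xy| ≤ p and y is nonempty.
Then y = a^k for some k with 1 ≤ k ≤ p.
Since 1 ≤ k ≤ p, |xz| = q-k. Pump with i = q+1: |xy^{q+1}z| = (q-k)+(q+1)k = q+qk = q(1+k), which is composite (both factors ≥ 2). So xy^{q+1}z = a^{q(1+k)} ∉ L.
This contradicts the pumping lemma, so L is not regular.

a^{q(1+k)}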